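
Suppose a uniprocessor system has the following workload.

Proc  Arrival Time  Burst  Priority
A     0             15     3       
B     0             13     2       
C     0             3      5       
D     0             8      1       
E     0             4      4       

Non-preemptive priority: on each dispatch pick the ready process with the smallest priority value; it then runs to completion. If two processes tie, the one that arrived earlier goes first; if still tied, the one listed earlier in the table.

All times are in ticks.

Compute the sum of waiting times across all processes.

105

Gantt: | D 0-8 | B 8-21 | A 21-36 | E 36-40 | C 40-43 |
Completion: A=36  B=21  C=43  D=8  E=40
Turnaround (C−A): A=36  B=21  C=43  D=8  E=40
Waiting = turnaround − burst: A=21, B=8, C=40, D=0, E=36
Total waiting = 21 + 8 + 40 + 0 + 36 = 105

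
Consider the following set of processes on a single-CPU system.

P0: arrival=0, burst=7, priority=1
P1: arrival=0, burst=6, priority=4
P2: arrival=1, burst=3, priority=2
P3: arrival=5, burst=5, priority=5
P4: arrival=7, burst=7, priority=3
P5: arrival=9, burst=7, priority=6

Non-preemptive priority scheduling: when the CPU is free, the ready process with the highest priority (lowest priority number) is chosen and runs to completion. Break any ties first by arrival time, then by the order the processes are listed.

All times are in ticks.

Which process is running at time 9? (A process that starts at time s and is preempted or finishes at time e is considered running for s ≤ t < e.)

Schedule: | P0 0-7 | P2 7-10 | P4 10-17 | P1 17-23 | P3 23-28 | P5 28-35 |
Completion: P0=7  P1=23  P2=10  P3=28  P4=17  P5=35

P2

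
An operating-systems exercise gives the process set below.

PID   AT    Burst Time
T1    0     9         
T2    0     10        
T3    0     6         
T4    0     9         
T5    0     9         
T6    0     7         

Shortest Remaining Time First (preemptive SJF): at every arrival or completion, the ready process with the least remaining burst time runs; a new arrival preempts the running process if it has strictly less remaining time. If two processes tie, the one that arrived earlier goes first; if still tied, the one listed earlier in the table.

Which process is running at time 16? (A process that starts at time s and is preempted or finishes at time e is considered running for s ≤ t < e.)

Gantt: | T3 0-6 | T6 6-13 | T1 13-22 | T4 22-31 | T5 31-40 | T2 40-50 |
Completion: T1=22  T2=50  T3=6  T4=31  T5=40  T6=13
Turnaround (C−A): T1=22  T2=50  T3=6  T4=31  T5=40  T6=13

T1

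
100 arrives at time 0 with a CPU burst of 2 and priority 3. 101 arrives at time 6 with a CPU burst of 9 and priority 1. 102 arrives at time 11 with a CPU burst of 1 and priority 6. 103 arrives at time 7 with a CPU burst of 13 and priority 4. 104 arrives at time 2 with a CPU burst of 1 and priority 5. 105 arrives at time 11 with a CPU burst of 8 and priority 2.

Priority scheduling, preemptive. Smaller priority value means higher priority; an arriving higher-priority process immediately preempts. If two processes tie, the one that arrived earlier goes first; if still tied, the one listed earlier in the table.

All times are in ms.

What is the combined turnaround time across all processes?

Timeline: | 100 0-2 | 104 2-3 | idle 3-6 | 101 6-15 | 105 15-23 | 103 23-36 | 102 36-37 |
Completion: 100=2  101=15  102=37  103=36  104=3  105=23
Turnaround = completion − arrival: 100=2, 101=9, 102=26, 103=29, 104=1, 105=12
Total turnaround = 2 + 9 + 26 + 29 + 1 + 12 = 79

79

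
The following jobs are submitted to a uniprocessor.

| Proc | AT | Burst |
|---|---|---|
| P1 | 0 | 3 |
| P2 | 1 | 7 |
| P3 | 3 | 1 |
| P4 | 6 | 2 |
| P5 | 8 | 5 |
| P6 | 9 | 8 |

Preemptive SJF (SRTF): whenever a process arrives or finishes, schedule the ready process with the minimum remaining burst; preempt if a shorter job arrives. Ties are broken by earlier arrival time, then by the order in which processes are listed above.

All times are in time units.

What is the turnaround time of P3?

1

Gantt: | P1 0-3 | P3 3-4 | P2 4-6 | P4 6-8 | P2 8-13 | P5 13-18 | P6 18-26 |
Completion: P1=3  P2=13  P3=4  P4=8  P5=18  P6=26
Turnaround (C−A): P1=3  P2=12  P3=1  P4=2  P5=10  P6=17
Turnaround(P3) = completion − arrival = 4 − 3 = 1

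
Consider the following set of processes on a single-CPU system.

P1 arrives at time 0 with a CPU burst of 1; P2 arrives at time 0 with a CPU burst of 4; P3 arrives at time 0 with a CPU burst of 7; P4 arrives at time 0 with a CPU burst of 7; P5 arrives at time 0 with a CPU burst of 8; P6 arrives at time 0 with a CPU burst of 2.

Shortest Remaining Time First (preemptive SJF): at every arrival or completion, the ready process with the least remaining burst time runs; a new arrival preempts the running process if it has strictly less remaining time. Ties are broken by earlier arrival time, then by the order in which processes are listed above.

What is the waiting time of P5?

Gantt: | P1 0-1 | P6 1-3 | P2 3-7 | P3 7-14 | P4 14-21 | P5 21-29 |
Completion: P1=1  P2=7  P3=14  P4=21  P5=29  P6=3
Waiting(P5) = turnaround − burst = 29 − 8 = 21

21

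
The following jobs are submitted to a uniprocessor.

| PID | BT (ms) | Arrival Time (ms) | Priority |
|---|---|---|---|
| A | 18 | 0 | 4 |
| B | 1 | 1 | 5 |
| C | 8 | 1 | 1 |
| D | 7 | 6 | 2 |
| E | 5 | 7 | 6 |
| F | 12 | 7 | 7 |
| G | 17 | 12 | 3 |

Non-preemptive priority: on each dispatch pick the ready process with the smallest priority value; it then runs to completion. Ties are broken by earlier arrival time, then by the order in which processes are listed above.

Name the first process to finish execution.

A

Timeline: | A 0-18 | C 18-26 | D 26-33 | G 33-50 | B 50-51 | E 51-56 | F 56-68 |
Completion: A=18  B=51  C=26  D=33  E=56  F=68  G=50
Turnaround (C−A): A=18  B=50  C=25  D=27  E=49  F=61  G=38
Finish order: A → C → D → G → B → E → F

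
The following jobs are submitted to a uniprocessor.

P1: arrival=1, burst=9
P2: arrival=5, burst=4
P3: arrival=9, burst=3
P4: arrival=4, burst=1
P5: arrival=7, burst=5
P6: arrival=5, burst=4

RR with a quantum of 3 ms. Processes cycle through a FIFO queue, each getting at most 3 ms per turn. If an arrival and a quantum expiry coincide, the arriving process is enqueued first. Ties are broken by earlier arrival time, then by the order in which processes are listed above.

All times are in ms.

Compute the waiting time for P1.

10

Schedule: | idle 0-1 | P1 1-4 | P4 4-5 | P1 5-8 | P2 8-11 | P6 11-14 | P5 14-17 | P1 17-20 | P3 20-23 | P2 23-24 | P6 24-25 | P5 25-27 |
Completion: P1=20  P2=24  P3=23  P4=5  P5=27  P6=25
Turnaround (C−A): P1=19  P2=19  P3=14  P4=1  P5=20  P6=20
Waiting(P1) = turnaround − burst = 19 − 9 = 10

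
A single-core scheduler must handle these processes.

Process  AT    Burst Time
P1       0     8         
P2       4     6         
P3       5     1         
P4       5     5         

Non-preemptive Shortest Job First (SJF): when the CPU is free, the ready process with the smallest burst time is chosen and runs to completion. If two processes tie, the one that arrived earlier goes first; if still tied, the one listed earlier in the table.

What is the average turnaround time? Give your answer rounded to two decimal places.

Schedule: | P1 0-8 | P3 8-9 | P4 9-14 | P2 14-20 |
Completion: P1=8  P2=20  P3=9  P4=14
Turnaround times: P1=8, P2=16, P3=4, P4=9
Average turnaround = (8+16+4+9) / 4 = 37/4 = 9.25

9.25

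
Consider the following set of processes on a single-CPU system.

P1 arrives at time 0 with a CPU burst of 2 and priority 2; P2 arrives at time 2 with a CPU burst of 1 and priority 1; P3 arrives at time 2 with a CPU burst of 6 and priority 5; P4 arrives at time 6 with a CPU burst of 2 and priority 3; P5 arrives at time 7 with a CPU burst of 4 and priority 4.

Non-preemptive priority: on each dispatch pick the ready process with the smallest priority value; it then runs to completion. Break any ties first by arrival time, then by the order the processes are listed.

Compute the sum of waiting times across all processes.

8

Timeline: | P1 0-2 | P2 2-3 | P3 3-9 | P4 9-11 | P5 11-15 |
Completion: P1=2  P2=3  P3=9  P4=11  P5=15
Waiting = turnaround − burst: P1=0, P2=0, P3=1, P4=3, P5=4
Total waiting = 0 + 0 + 1 + 3 + 4 = 8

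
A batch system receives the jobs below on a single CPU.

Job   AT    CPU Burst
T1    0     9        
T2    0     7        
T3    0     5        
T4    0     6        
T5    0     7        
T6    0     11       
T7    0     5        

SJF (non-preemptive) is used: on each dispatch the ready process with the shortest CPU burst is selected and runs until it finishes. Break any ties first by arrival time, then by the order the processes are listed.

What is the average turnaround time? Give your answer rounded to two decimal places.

24.71

Timeline: | T3 0-5 | T7 5-10 | T4 10-16 | T2 16-23 | T5 23-30 | T1 30-39 | T6 39-50 |
Completion: T1=39  T2=23  T3=5  T4=16  T5=30  T6=50  T7=10
Turnaround (C−A): T1=39  T2=23  T3=5  T4=16  T5=30  T6=50  T7=10
Turnaround times: T1=39, T2=23, T3=5, T4=16, T5=30, T6=50, T7=10
Average turnaround = (39+23+5+16+30+50+10) / 7 = 173/7 = 24.71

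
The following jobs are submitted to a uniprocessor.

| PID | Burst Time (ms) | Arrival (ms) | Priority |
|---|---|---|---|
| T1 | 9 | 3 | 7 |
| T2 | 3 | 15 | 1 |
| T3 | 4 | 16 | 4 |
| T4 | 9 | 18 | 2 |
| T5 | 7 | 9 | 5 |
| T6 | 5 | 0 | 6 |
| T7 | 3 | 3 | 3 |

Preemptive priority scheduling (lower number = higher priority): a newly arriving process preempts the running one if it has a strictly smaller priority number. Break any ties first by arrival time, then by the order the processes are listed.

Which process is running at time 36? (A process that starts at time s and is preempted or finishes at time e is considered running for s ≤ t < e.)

Timeline: | T6 0-3 | T7 3-6 | T6 6-8 | T1 8-9 | T5 9-15 | T2 15-18 | T4 18-27 | T3 27-31 | T5 31-32 | T1 32-40 |
Completion: T1=40  T2=18  T3=31  T4=27  T5=32  T6=8  T7=6
Turnaround (C−A): T1=37  T2=3  T3=15  T4=9  T5=23  T6=8  T7=3

T1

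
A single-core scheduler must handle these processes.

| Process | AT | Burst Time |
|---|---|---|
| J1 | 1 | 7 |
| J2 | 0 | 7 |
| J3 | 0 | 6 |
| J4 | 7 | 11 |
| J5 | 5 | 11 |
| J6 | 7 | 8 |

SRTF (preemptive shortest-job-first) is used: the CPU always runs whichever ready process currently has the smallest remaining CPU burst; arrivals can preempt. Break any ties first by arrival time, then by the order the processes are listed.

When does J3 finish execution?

6

Gantt: | J3 0-6 | J2 6-13 | J1 13-20 | J6 20-28 | J5 28-39 | J4 39-50 |
Completion: J1=20  J2=13  J3=6  J4=50  J5=39  J6=28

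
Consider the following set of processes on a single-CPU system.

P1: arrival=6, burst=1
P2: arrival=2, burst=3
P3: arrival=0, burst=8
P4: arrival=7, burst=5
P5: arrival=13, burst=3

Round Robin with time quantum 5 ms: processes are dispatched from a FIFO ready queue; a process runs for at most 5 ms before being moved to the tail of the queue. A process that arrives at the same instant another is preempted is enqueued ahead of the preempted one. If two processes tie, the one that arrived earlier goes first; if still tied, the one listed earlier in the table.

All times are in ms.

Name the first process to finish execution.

Schedule: | P3 0-5 | P2 5-8 | P3 8-11 | P1 11-12 | P4 12-17 | P5 17-20 |
Completion: P1=12  P2=8  P3=11  P4=17  P5=20
Turnaround (C−A): P1=6  P2=6  P3=11  P4=10  P5=7
Finish order: P2 → P3 → P1 → P4 → P5

P2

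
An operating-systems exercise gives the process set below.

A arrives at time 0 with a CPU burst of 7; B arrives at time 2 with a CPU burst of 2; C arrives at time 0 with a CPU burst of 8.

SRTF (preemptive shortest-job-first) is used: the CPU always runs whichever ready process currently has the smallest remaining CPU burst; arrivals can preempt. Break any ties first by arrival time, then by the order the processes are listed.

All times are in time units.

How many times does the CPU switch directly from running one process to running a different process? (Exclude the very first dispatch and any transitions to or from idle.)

3

Timeline: | A 0-2 | B 2-4 | A 4-9 | C 9-17 |
Completion: A=9  B=4  C=17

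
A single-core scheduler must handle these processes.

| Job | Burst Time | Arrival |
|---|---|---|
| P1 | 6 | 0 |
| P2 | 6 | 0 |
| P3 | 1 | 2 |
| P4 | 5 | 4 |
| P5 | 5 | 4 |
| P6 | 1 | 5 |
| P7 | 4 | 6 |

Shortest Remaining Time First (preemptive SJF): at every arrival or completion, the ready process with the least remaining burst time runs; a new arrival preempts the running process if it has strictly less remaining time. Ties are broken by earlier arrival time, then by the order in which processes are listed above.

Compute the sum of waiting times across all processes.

47

Timeline: | P1 0-2 | P3 2-3 | P1 3-5 | P6 5-6 | P1 6-8 | P7 8-12 | P4 12-17 | P5 17-22 | P2 22-28 |
Completion: P1=8  P2=28  P3=3  P4=17  P5=22  P6=6  P7=12
Turnaround (C−A): P1=8  P2=28  P3=1  P4=13  P5=18  P6=1  P7=6
Waiting = turnaround − burst: P1=2, P2=22, P3=0, P4=8, P5=13, P6=0, P7=2
Total waiting = 2 + 22 + 0 + 8 + 13 + 0 + 2 = 47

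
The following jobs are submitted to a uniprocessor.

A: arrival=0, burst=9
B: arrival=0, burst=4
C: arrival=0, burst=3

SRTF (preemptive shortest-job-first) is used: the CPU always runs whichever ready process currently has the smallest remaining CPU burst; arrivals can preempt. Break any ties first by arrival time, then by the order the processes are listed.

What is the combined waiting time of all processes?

Schedule: | C 0-3 | B 3-7 | A 7-16 |
Completion: A=16  B=7  C=3
Turnaround (C−A): A=16  B=7  C=3
Waiting = turnaround − burst: A=7, B=3, C=0
Total waiting = 7 + 3 + 0 = 10

10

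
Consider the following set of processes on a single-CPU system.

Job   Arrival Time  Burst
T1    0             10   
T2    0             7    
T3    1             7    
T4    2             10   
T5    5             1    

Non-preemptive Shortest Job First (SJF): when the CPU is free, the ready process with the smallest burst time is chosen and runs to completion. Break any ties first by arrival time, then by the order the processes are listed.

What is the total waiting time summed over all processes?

Schedule: | T2 0-7 | T5 7-8 | T3 8-15 | T1 15-25 | T4 25-35 |
Completion: T1=25  T2=7  T3=15  T4=35  T5=8
Turnaround (C−A): T1=25  T2=7  T3=14  T4=33  T5=3
Waiting = turnaround − burst: T1=15, T2=0, T3=7, T4=23, T5=2
Total waiting = 15 + 0 + 7 + 23 + 2 = 47

47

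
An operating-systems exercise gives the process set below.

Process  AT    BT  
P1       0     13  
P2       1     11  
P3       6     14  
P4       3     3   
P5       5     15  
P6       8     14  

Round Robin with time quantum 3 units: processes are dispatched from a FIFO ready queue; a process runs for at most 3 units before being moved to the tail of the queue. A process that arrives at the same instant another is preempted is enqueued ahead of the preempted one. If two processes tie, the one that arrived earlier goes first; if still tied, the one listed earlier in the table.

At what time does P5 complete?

Schedule: | P1 0-3 | P2 3-6 | P4 6-9 | P1 9-12 | P5 12-15 | P3 15-18 | P2 18-21 | P6 21-24 | P1 24-27 | P5 27-30 | P3 30-33 | P2 33-36 | P6 36-39 | P1 39-42 | P5 42-45 | P3 45-48 | P2 48-50 | P6 50-53 | P1 53-54 | P5 54-57 | P3 57-60 | P6 60-63 | P5 63-66 | P3 66-68 | P6 68-70 |
Completion: P1=54  P2=50  P3=68  P4=9  P5=66  P6=70
Turnaround (C−A): P1=54  P2=49  P3=62  P4=6  P5=61  P6=62

66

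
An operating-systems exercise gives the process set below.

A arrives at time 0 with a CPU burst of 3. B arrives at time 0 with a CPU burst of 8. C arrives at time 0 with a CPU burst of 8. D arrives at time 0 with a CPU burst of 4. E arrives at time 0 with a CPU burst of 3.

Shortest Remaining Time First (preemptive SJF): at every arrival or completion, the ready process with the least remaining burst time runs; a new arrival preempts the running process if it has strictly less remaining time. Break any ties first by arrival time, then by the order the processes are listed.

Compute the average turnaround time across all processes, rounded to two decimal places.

Schedule: | A 0-3 | E 3-6 | D 6-10 | B 10-18 | C 18-26 |
Completion: A=3  B=18  C=26  D=10  E=6
Turnaround times: A=3, B=18, C=26, D=10, E=6
Average turnaround = (3+18+26+10+6) / 5 = 63/5 = 12.60

12.60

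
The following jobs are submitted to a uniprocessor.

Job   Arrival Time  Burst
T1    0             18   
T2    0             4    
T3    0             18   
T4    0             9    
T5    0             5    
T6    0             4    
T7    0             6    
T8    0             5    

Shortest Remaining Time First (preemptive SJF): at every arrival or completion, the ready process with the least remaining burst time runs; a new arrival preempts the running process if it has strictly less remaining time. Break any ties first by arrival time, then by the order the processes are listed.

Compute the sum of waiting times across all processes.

151

Timeline: | T2 0-4 | T6 4-8 | T5 8-13 | T8 13-18 | T7 18-24 | T4 24-33 | T1 33-51 | T3 51-69 |
Completion: T1=51  T2=4  T3=69  T4=33  T5=13  T6=8  T7=24  T8=18
Waiting = turnaround − burst: T1=33, T2=0, T3=51, T4=24, T5=8, T6=4, T7=18, T8=13
Total waiting = 33 + 0 + 51 + 24 + 8 + 4 + 18 + 13 = 151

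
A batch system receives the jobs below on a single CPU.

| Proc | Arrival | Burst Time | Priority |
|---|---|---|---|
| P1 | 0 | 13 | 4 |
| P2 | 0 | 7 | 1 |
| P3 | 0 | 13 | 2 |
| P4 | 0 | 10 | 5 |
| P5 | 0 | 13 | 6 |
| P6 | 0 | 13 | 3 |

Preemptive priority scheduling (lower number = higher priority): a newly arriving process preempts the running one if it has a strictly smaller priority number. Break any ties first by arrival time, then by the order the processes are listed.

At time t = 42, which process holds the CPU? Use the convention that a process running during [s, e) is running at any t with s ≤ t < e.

P1

Schedule: | P2 0-7 | P3 7-20 | P6 20-33 | P1 33-46 | P4 46-56 | P5 56-69 |
Completion: P1=46  P2=7  P3=20  P4=56  P5=69  P6=33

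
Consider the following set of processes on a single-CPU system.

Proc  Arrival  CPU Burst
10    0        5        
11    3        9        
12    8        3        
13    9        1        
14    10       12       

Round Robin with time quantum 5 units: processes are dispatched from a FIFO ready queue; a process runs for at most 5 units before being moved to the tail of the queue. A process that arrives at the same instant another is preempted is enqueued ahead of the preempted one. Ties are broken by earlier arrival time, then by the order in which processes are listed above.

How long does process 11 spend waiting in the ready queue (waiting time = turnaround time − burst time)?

11

Schedule: | 10 0-5 | 11 5-10 | 12 10-13 | 13 13-14 | 14 14-19 | 11 19-23 | 14 23-30 |
Completion: 10=5  11=23  12=13  13=14  14=30
Waiting(11) = turnaround − burst = 20 − 9 = 11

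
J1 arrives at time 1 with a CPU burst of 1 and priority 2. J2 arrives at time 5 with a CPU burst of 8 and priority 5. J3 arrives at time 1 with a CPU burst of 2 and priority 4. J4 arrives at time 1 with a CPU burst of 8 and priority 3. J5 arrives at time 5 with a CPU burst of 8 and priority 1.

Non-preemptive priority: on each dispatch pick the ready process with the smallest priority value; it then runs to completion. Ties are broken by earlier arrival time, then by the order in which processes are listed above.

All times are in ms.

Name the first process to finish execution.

J1

Schedule: | idle 0-1 | J1 1-2 | J4 2-10 | J5 10-18 | J3 18-20 | J2 20-28 |
Completion: J1=2  J2=28  J3=20  J4=10  J5=18
Finish order: J1 → J4 → J5 → J3 → J2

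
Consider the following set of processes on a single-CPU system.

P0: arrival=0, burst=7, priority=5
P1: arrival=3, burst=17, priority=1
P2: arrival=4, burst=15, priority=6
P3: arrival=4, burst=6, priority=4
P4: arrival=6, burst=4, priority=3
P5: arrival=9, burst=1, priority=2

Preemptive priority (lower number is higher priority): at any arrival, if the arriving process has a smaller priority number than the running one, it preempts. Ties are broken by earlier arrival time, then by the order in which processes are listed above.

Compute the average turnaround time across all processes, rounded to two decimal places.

26.00

Schedule: | P0 0-3 | P1 3-20 | P5 20-21 | P4 21-25 | P3 25-31 | P0 31-35 | P2 35-50 |
Completion: P0=35  P1=20  P2=50  P3=31  P4=25  P5=21
Turnaround (C−A): P0=35  P1=17  P2=46  P3=27  P4=19  P5=12
Turnaround times: P0=35, P1=17, P2=46, P3=27, P4=19, P5=12
Average turnaround = (35+17+46+27+19+12) / 6 = 156/6 = 26.00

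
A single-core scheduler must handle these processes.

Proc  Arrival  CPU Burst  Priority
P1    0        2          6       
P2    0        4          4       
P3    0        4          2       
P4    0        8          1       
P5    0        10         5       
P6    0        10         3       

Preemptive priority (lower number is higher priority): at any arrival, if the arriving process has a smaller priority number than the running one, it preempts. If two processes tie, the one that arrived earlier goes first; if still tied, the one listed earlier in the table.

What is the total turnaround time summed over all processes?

142

Gantt: | P4 0-8 | P3 8-12 | P6 12-22 | P2 22-26 | P5 26-36 | P1 36-38 |
Completion: P1=38  P2=26  P3=12  P4=8  P5=36  P6=22
Turnaround = completion − arrival: P1=38, P2=26, P3=12, P4=8, P5=36, P6=22
Total turnaround = 38 + 26 + 12 + 8 + 36 + 22 = 142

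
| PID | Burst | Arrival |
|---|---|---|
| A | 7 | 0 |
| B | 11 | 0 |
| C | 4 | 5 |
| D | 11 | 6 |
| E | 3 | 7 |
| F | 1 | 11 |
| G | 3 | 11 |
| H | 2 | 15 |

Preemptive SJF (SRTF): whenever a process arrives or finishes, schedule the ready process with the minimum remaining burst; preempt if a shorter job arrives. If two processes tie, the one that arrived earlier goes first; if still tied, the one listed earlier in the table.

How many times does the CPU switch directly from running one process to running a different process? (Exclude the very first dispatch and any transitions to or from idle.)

8

Gantt: | A 0-7 | E 7-10 | C 10-11 | F 11-12 | C 12-15 | H 15-17 | G 17-20 | B 20-31 | D 31-42 |
Completion: A=7  B=31  C=15  D=42  E=10  F=12  G=20  H=17
Turnaround (C−A): A=7  B=31  C=10  D=36  E=3  F=1  G=9  H=2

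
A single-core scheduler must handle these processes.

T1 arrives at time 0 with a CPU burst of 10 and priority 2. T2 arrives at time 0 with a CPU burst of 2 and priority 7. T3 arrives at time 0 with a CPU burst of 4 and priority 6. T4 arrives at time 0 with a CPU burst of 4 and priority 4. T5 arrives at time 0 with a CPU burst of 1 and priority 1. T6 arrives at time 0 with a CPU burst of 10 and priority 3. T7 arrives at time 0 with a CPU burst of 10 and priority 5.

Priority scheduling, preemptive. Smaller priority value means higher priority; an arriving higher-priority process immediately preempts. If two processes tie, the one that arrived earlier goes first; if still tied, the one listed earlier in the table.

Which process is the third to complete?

T6

Schedule: | T5 0-1 | T1 1-11 | T6 11-21 | T4 21-25 | T7 25-35 | T3 35-39 | T2 39-41 |
Completion: T1=11  T2=41  T3=39  T4=25  T5=1  T6=21  T7=35
Turnaround (C−A): T1=11  T2=41  T3=39  T4=25  T5=1  T6=21  T7=35
Finish order: T5 → T1 → T6 → T4 → T7 → T3 → T2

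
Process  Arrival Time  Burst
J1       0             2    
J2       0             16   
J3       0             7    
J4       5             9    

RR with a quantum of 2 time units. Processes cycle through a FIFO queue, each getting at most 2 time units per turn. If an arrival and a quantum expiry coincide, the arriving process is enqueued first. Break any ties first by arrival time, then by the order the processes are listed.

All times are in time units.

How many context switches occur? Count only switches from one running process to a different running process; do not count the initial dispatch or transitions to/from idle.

16

Timeline: | J1 0-2 | J2 2-4 | J3 4-6 | J2 6-8 | J4 8-10 | J3 10-12 | J2 12-14 | J4 14-16 | J3 16-18 | J2 18-20 | J4 20-22 | J3 22-23 | J2 23-25 | J4 25-27 | J2 27-29 | J4 29-30 | J2 30-34 |
Completion: J1=2  J2=34  J3=23  J4=30
Turnaround (C−A): J1=2  J2=34  J3=23  J4=25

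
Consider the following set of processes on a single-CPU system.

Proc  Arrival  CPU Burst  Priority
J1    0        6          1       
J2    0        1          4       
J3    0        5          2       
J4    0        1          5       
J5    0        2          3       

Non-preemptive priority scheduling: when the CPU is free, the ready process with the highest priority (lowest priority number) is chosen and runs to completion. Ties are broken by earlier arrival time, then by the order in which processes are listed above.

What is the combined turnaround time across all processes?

59

Gantt: | J1 0-6 | J3 6-11 | J5 11-13 | J2 13-14 | J4 14-15 |
Completion: J1=6  J2=14  J3=11  J4=15  J5=13
Turnaround = completion − arrival: J1=6, J2=14, J3=11, J4=15, J5=13
Total turnaround = 6 + 14 + 11 + 15 + 13 = 59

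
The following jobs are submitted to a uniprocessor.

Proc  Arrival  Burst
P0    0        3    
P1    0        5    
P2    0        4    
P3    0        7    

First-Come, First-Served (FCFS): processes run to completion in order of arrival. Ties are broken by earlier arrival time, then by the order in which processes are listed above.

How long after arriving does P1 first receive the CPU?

3

Gantt: | P0 0-3 | P1 3-8 | P2 8-12 | P3 12-19 |
Completion: P0=3  P1=8  P2=12  P3=19
Turnaround (C−A): P0=3  P1=8  P2=12  P3=19
Response(P1) = first start − arrival = 3 − 0 = 3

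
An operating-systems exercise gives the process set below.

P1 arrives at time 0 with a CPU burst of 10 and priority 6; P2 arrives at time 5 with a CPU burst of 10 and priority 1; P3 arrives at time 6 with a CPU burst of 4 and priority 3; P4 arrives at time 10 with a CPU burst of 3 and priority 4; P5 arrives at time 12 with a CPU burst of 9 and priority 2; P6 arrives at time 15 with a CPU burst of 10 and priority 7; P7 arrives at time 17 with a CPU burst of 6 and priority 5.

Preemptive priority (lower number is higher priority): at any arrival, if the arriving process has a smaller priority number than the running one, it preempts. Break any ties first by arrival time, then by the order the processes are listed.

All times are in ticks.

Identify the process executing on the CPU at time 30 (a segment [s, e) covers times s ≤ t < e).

P4

Timeline: | P1 0-5 | P2 5-15 | P5 15-24 | P3 24-28 | P4 28-31 | P7 31-37 | P1 37-42 | P6 42-52 |
Completion: P1=42  P2=15  P3=28  P4=31  P5=24  P6=52  P7=37
Turnaround (C−A): P1=42  P2=10  P3=22  P4=21  P5=12  P6=37  P7=20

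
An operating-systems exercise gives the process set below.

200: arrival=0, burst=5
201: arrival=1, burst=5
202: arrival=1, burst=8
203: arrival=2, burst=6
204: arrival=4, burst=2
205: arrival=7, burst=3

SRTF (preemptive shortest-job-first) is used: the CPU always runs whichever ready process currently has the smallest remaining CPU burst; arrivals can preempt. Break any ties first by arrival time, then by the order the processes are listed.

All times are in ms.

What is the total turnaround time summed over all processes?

72

Timeline: | 200 0-5 | 204 5-7 | 205 7-10 | 201 10-15 | 203 15-21 | 202 21-29 |
Completion: 200=5  201=15  202=29  203=21  204=7  205=10
Turnaround (C−A): 200=5  201=14  202=28  203=19  204=3  205=3
Turnaround = completion − arrival: 200=5, 201=14, 202=28, 203=19, 204=3, 205=3
Total turnaround = 5 + 14 + 28 + 19 + 3 + 3 = 72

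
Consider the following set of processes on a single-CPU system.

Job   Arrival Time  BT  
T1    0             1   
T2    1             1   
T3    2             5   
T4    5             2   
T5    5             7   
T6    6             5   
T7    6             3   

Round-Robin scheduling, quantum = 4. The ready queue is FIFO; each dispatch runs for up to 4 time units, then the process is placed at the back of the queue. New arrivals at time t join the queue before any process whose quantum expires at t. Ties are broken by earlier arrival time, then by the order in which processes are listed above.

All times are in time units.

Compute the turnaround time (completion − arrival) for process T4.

Schedule: | T1 0-1 | T2 1-2 | T3 2-6 | T4 6-8 | T5 8-12 | T6 12-16 | T7 16-19 | T3 19-20 | T5 20-23 | T6 23-24 |
Completion: T1=1  T2=2  T3=20  T4=8  T5=23  T6=24  T7=19
Turnaround(T4) = completion − arrival = 8 − 5 = 3

3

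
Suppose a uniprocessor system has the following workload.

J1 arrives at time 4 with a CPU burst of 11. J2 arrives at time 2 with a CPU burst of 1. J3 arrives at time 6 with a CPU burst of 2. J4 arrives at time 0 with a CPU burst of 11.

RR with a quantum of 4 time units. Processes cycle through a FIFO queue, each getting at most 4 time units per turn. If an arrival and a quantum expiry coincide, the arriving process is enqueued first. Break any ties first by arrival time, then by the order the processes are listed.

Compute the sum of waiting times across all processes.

Timeline: | J4 0-4 | J2 4-5 | J1 5-9 | J4 9-13 | J3 13-15 | J1 15-19 | J4 19-22 | J1 22-25 |
Completion: J1=25  J2=5  J3=15  J4=22
Turnaround (C−A): J1=21  J2=3  J3=9  J4=22
Waiting = turnaround − burst: J1=10, J2=2, J3=7, J4=11
Total waiting = 10 + 2 + 7 + 11 = 30

30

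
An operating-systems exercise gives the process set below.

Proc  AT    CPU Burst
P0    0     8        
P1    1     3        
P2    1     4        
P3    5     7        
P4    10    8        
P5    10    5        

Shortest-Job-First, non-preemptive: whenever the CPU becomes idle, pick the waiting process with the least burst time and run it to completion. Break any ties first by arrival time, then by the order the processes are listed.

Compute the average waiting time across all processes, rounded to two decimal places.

9.00

Gantt: | P0 0-8 | P1 8-11 | P2 11-15 | P5 15-20 | P3 20-27 | P4 27-35 |
Completion: P0=8  P1=11  P2=15  P3=27  P4=35  P5=20
Turnaround (C−A): P0=8  P1=10  P2=14  P3=22  P4=25  P5=10
Waiting times: P0=0, P1=7, P2=10, P3=15, P4=17, P5=5
Average waiting = (0+7+10+15+17+5) / 6 = 54/6 = 9.00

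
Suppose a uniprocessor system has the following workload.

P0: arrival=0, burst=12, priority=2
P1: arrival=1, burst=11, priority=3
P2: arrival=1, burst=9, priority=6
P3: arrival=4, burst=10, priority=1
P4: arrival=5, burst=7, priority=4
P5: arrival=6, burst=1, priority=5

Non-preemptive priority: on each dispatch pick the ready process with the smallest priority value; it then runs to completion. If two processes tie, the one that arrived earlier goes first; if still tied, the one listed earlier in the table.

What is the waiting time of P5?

34

Gantt: | P0 0-12 | P3 12-22 | P1 22-33 | P4 33-40 | P5 40-41 | P2 41-50 |
Completion: P0=12  P1=33  P2=50  P3=22  P4=40  P5=41
Waiting(P5) = turnaround − burst = 35 − 1 = 34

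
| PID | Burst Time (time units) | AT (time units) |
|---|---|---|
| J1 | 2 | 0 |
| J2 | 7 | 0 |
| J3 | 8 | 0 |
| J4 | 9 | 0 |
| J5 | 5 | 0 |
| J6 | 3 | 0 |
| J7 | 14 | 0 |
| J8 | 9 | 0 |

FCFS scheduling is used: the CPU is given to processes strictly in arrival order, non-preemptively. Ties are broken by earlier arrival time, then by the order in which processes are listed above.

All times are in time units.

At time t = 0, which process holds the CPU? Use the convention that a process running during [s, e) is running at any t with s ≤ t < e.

J1

Schedule: | J1 0-2 | J2 2-9 | J3 9-17 | J4 17-26 | J5 26-31 | J6 31-34 | J7 34-48 | J8 48-57 |
Completion: J1=2  J2=9  J3=17  J4=26  J5=31  J6=34  J7=48  J8=57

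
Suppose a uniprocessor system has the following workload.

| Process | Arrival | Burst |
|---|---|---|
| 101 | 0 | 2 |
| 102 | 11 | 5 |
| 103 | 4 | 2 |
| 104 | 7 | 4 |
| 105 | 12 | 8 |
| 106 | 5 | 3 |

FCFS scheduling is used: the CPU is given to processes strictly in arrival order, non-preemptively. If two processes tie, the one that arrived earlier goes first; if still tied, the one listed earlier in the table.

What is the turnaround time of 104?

6

Timeline: | 101 0-2 | idle 2-4 | 103 4-6 | 106 6-9 | 104 9-13 | 102 13-18 | 105 18-26 |
Completion: 101=2  102=18  103=6  104=13  105=26  106=9
Turnaround (C−A): 101=2  102=7  103=2  104=6  105=14  106=4
Turnaround(104) = completion − arrival = 13 − 7 = 6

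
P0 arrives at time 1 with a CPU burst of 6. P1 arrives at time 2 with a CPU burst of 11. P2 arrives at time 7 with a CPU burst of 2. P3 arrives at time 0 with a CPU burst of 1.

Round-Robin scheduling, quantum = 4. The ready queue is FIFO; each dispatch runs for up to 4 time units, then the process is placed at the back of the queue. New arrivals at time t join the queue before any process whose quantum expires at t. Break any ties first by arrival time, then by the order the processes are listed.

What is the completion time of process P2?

Schedule: | P3 0-1 | P0 1-5 | P1 5-9 | P0 9-11 | P2 11-13 | P1 13-20 |
Completion: P0=11  P1=20  P2=13  P3=1
Turnaround (C−A): P0=10  P1=18  P2=6  P3=1

13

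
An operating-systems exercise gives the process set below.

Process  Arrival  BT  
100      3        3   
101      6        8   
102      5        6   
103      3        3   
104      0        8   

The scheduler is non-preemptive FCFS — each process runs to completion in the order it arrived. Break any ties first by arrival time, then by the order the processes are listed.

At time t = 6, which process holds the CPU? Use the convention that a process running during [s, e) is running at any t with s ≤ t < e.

Timeline: | 104 0-8 | 100 8-11 | 103 11-14 | 102 14-20 | 101 20-28 |
Completion: 100=11  101=28  102=20  103=14  104=8
Turnaround (C−A): 100=8  101=22  102=15  103=11  104=8

104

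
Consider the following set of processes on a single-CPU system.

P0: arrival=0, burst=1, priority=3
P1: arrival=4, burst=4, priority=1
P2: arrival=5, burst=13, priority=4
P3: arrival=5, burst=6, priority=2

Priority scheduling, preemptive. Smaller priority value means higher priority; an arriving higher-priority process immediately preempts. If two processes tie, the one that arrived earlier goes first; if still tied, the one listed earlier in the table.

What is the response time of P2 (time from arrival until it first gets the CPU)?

Timeline: | P0 0-1 | idle 1-4 | P1 4-8 | P3 8-14 | P2 14-27 |
Completion: P0=1  P1=8  P2=27  P3=14
Turnaround (C−A): P0=1  P1=4  P2=22  P3=9
Response(P2) = first start − arrival = 14 − 5 = 9

9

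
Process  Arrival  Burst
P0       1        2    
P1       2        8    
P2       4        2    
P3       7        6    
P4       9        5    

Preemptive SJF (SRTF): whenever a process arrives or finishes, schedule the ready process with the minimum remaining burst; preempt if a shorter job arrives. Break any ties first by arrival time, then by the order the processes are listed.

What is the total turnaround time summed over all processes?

41

Schedule: | idle 0-1 | P0 1-3 | P1 3-4 | P2 4-6 | P1 6-13 | P4 13-18 | P3 18-24 |
Completion: P0=3  P1=13  P2=6  P3=24  P4=18
Turnaround = completion − arrival: P0=2, P1=11, P2=2, P3=17, P4=9
Total turnaround = 2 + 11 + 2 + 17 + 9 = 41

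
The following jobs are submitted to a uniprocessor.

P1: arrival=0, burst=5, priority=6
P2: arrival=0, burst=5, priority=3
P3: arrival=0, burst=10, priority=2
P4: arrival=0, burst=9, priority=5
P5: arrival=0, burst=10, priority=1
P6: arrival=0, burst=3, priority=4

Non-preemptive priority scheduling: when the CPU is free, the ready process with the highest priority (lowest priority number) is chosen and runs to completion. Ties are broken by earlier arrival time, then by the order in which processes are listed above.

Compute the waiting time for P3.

10

Timeline: | P5 0-10 | P3 10-20 | P2 20-25 | P6 25-28 | P4 28-37 | P1 37-42 |
Completion: P1=42  P2=25  P3=20  P4=37  P5=10  P6=28
Waiting(P3) = turnaround − burst = 20 − 10 = 10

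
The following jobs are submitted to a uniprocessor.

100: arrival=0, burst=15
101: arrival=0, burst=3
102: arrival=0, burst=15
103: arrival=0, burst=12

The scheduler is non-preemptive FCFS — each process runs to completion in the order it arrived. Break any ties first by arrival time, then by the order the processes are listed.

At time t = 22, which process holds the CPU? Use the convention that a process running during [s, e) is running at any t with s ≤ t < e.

102

Timeline: | 100 0-15 | 101 15-18 | 102 18-33 | 103 33-45 |
Completion: 100=15  101=18  102=33  103=45
Turnaround (C−A): 100=15  101=18  102=33  103=45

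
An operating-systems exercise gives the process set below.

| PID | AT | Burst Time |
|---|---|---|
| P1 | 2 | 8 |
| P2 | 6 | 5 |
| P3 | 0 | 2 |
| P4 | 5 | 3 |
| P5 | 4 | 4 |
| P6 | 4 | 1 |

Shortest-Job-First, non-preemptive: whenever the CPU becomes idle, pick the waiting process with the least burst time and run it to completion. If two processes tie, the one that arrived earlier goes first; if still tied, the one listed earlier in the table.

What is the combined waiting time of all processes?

Timeline: | P3 0-2 | P1 2-10 | P6 10-11 | P4 11-14 | P5 14-18 | P2 18-23 |
Completion: P1=10  P2=23  P3=2  P4=14  P5=18  P6=11
Turnaround (C−A): P1=8  P2=17  P3=2  P4=9  P5=14  P6=7
Waiting = turnaround − burst: P1=0, P2=12, P3=0, P4=6, P5=10, P6=6
Total waiting = 0 + 12 + 0 + 6 + 10 + 6 = 34

34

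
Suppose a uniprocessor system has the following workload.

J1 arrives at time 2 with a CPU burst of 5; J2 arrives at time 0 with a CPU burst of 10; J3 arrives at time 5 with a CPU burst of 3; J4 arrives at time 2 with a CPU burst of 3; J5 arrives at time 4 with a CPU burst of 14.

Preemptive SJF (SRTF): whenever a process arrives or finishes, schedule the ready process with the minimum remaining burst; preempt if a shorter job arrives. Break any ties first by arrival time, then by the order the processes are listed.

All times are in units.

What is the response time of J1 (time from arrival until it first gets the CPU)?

6

Timeline: | J2 0-2 | J4 2-5 | J3 5-8 | J1 8-13 | J2 13-21 | J5 21-35 |
Completion: J1=13  J2=21  J3=8  J4=5  J5=35
Response(J1) = first start − arrival = 8 − 2 = 6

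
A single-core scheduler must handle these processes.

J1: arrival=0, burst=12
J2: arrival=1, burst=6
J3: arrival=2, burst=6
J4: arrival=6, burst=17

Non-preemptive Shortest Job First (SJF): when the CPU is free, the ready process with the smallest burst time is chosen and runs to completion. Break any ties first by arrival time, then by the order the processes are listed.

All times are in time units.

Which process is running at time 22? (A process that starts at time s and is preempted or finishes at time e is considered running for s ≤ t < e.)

Gantt: | J1 0-12 | J2 12-18 | J3 18-24 | J4 24-41 |
Completion: J1=12  J2=18  J3=24  J4=41
Turnaround (C−A): J1=12  J2=17  J3=22  J4=35

J3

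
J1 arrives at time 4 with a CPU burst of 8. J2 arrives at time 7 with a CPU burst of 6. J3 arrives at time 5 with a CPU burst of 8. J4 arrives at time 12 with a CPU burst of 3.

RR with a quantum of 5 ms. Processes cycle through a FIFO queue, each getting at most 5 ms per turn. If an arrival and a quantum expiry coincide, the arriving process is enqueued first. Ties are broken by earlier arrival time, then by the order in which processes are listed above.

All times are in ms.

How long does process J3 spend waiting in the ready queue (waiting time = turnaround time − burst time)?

Timeline: | idle 0-4 | J1 4-9 | J3 9-14 | J2 14-19 | J1 19-22 | J4 22-25 | J3 25-28 | J2 28-29 |
Completion: J1=22  J2=29  J3=28  J4=25
Turnaround (C−A): J1=18  J2=22  J3=23  J4=13
Waiting(J3) = turnaround − burst = 23 − 8 = 15

15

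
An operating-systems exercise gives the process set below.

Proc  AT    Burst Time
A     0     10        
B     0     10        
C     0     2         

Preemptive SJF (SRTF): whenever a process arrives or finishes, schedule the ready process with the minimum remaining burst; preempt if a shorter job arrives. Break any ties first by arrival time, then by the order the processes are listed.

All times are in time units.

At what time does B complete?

22

Schedule: | C 0-2 | A 2-12 | B 12-22 |
Completion: A=12  B=22  C=2
Turnaround (C−A): A=12  B=22  C=2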